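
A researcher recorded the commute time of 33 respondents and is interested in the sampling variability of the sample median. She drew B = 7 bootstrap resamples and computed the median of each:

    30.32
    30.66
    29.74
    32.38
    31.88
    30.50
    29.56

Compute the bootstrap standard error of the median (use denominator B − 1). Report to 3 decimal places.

Bootstrap SE is the standard deviation of the 7 replicate medians.
Mean of replicates: (30.32 + 30.66 + 29.74 + 32.38 + 31.88 + 30.50 + 29.56) / 7 = 215.0400 / 7 = 30.7200
Sum of squared deviations: (−0.4000)² + (−0.0600)² + (−0.9800)² + (+1.6600)² + (+1.1600)² + (−0.2200)² + (−1.1600)² = 6.6192
Variance = 6.6192 / 6 = 1.1032
SE* = √1.1032

SE* = 1.050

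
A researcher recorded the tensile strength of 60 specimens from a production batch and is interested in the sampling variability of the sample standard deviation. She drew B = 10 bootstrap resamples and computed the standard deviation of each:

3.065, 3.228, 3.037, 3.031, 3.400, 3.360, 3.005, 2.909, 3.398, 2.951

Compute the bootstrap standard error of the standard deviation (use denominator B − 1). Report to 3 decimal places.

Bootstrap SE is the standard deviation of the 10 replicate standard deviations.
Mean of replicates: (3.065 + 3.228 + 3.037 + 3.031 + 3.400 + 3.360 + 3.005 + 2.909 + 3.398 + 2.951) / 10 = 31.3840 / 10 = 3.1384
Sum of squared deviations: (−0.0734)² + (+0.0896)² + (−0.1014)² + (−0.1074)² + (+0.2616)² + (+0.2216)² + (−0.1334)² + (−0.2294)² + (+0.2596)² + (−0.1874)² = 0.3257
Variance = 0.3257 / 9 = 0.0362
SE* = √0.0362

SE* = 0.190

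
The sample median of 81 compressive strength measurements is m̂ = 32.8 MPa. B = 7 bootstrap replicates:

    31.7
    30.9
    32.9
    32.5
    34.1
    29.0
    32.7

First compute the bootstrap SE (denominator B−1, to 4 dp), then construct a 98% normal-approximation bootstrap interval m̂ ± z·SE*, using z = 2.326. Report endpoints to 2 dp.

(28.97, 36.63)

Mean of replicates = 31.9714; sum of squared deviations = 16.2543; SE* = √(16.2543/6) = 1.6459
Margin = 2.326 × 1.6459 = 3.828
Interval: 32.8 ± 3.828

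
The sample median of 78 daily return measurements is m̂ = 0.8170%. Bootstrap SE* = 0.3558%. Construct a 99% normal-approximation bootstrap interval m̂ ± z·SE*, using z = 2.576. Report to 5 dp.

Margin = 2.576 × 0.3558 = 0.916541
Interval: 0.8170 ± 0.916541

(-0.09954, 1.73354)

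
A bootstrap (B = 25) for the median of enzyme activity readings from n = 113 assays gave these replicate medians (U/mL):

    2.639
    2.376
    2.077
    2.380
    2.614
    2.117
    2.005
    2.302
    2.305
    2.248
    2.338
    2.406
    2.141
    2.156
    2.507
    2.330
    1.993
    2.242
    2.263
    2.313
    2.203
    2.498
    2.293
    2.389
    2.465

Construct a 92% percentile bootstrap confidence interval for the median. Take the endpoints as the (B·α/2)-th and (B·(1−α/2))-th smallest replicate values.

(1.993, 2.614)

Sorted replicates: 1.993, 2.005, 2.077, 2.117, 2.141, 2.156, 2.203, 2.242, 2.248, 2.263, 2.293, 2.302, 2.305, 2.313, 2.330, 2.338, 2.376, 2.380, 2.389, 2.406, 2.465, 2.498, 2.507, 2.614, 2.639
α = 0.08; lower rank = 25 × 0.040 = 1; upper rank = 25 × 0.960 = 24.
The 1st smallest replicate is 1.993; the 24th is 2.614.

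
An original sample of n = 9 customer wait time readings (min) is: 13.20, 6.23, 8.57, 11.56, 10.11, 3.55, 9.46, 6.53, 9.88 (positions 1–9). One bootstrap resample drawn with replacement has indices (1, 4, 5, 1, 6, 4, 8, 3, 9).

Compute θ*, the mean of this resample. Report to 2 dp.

θ* = 9.80

Resample values: 13.20, 11.56, 10.11, 13.20, 3.55, 11.56, 6.53, 8.57, 9.88.
Mean = (13.20 + 11.56 + 10.11 + 13.20 + 3.55 + 11.56 + 6.53 + 8.57 + 9.88) / 9 = 88.160 / 9 = 9.80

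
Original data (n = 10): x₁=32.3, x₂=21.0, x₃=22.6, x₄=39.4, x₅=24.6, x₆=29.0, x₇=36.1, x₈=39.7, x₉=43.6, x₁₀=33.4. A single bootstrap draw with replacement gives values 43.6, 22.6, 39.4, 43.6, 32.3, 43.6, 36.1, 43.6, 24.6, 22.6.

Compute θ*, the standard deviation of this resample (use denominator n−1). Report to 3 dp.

Mean = 35.2000; sum of squared deviations = 738.9800
s² = 738.9800 / 9 = 82.1089
s = √82.1089 = 9.061

θ* = 9.061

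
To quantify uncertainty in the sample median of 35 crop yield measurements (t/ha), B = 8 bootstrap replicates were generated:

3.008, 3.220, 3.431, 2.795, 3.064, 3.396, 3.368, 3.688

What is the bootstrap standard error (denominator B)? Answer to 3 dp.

Bootstrap SE is the standard deviation of the 8 replicate medians.
Mean of replicates: (3.008 + 3.220 + 3.431 + 2.795 + 3.064 + 3.396 + 3.368 + 3.688) / 8 = 25.9700 / 8 = 3.2462
Sum of squared deviations: (−0.2382)² + (−0.0262)² + (+0.1848)² + (−0.4512)² + (−0.1822)² + (+0.1498)² + (+0.1218)² + (+0.4418)² = 0.5608
Variance = 0.5608 / 8 = 0.0701
SE* = √0.0701

SE* = 0.265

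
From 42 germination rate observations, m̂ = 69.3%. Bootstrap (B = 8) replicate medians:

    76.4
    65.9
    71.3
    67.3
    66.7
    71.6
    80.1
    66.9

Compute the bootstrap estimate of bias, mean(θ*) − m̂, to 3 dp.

mean(θ*) = (76.4 + 65.9 + 71.3 + 67.3 + 66.7 + 71.6 + 80.1 + 66.9) / 8 = 70.7750
bias = 70.7750 − 69.3

bias = +1.475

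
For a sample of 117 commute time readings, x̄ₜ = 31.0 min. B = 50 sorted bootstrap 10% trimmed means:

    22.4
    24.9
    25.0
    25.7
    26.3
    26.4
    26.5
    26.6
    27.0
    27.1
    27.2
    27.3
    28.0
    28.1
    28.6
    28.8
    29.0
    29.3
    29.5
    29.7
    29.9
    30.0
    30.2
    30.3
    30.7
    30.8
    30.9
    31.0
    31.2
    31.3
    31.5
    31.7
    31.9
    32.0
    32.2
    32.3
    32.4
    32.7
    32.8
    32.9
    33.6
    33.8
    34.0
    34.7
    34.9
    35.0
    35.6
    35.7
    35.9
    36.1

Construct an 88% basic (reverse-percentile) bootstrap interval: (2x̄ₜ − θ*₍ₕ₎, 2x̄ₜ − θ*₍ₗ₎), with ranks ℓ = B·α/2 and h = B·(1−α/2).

(26.4, 37.0)

Percentile endpoints at ranks 3 and 47: θ*₍3₎ = 25.0, θ*₍47₎ = 35.6.
Basic interval reflects these around x̄ₜ:
  lower = 2 × 31.0 − 35.6 = 26.4
  upper = 2 × 31.0 − 25.0 = 37.0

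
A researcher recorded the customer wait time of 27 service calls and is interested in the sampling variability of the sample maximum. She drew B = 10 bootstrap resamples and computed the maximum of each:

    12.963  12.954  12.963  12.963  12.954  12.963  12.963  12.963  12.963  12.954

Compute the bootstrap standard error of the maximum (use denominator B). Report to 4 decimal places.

SE* = 0.0041

Bootstrap SE is the standard deviation of the 10 replicate maximums.
Mean of replicates: (12.963 + 12.954 + 12.963 + 12.963 + 12.954 + 12.963 + 12.963 + 12.963 + 12.963 + 12.954) / 10 = 129.603000 / 10 = 12.960300
Sum of squared deviations: (+0.002700)² + (−0.006300)² + (+0.002700)² + (+0.002700)² + (−0.006300)² + (+0.002700)² + (+0.002700)² + (+0.002700)² + (+0.002700)² + (−0.006300)² = 0.000170
Variance = 0.000170 / 10 = 0.000017
SE* = √0.000017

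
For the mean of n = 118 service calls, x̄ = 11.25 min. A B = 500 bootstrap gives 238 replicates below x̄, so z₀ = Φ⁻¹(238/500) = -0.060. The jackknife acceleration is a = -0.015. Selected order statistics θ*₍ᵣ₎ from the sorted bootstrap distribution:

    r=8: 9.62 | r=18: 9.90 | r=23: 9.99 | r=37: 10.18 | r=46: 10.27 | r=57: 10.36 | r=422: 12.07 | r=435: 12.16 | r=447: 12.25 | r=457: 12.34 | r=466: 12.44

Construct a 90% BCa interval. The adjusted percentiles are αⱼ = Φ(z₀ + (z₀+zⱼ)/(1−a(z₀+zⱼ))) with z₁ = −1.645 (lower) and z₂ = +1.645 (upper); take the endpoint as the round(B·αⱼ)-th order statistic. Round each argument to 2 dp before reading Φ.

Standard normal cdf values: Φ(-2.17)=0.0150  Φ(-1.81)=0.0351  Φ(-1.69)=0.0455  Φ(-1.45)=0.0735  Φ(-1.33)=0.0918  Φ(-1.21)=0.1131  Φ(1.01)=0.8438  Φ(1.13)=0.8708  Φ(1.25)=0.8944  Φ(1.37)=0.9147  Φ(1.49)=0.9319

(9.90, 12.44)

Lower: z₀ + z₁ = -0.060 + (-1.645) = -1.705; 1 − a(z₀+z₁) = 1 − (-0.015)(-1.705) = 0.9744; argument = -0.060 + (-1.705)/0.9744 = -1.8097 → -1.81.
α₁ = Φ(-1.81) = 0.0351; rank = round(500 × 0.0351) = 18; θ*₍18₎ = 9.90.
Upper: z₀ + z₂ = 1.585; 1 − a(z₀+z₂) = 1.0238; argument = 1.4882 → 1.49; α₂ = 0.9319; rank = 466; θ*₍466₎ = 12.44.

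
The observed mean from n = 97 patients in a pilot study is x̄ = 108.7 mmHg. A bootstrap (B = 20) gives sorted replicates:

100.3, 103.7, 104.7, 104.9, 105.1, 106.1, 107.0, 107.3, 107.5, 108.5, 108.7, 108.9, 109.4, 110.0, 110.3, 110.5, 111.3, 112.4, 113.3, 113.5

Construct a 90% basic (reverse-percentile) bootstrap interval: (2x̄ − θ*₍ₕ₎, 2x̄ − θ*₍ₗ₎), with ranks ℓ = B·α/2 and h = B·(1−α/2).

Percentile endpoints at ranks 1 and 19: θ*₍1₎ = 100.3, θ*₍19₎ = 113.3.
Basic interval reflects these around x̄:
  lower = 2 × 108.7 − 113.3 = 104.1
  upper = 2 × 108.7 − 100.3 = 117.1

(104.1, 117.1)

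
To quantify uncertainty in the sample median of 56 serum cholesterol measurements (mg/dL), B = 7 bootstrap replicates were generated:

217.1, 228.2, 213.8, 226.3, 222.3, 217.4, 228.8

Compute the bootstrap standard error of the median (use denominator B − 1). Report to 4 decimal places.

Bootstrap SE is the standard deviation of the 7 replicate medians.
Mean of replicates: (217.1 + 228.2 + 213.8 + 226.3 + 222.3 + 217.4 + 228.8) / 7 = 1553.90000 / 7 = 221.98571
Sum of squared deviations: (−4.88571)² + (+6.21429)² + (−8.18571)² + (+4.31429)² + (+0.31429)² + (−4.58571)² + (+6.81429)² = 215.66857
Variance = 215.66857 / 6 = 35.94476
SE* = √35.94476

SE* = 5.9954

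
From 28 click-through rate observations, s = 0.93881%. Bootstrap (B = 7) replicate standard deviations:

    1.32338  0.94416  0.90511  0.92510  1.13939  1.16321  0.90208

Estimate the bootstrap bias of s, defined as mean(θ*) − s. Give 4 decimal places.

mean(θ*) = (1.32338 + 0.94416 + 0.90511 + 0.92510 + 1.13939 + 1.16321 + 0.90208) / 7 = 1.04320
bias = 1.04320 − 0.93881

bias = +0.1044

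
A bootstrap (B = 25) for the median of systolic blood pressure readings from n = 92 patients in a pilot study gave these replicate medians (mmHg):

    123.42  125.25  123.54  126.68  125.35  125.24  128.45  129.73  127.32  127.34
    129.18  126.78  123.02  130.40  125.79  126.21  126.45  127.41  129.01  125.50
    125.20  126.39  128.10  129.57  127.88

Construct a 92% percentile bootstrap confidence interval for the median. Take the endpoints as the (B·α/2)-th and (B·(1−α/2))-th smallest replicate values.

(123.02, 129.73)

Sorted replicates: 123.02, 123.42, 123.54, 125.20, 125.24, 125.25, 125.35, 125.50, 125.79, 126.21, 126.39, 126.45, 126.68, 126.78, 127.32, 127.34, 127.41, 127.88, 128.10, 128.45, 129.01, 129.18, 129.57, 129.73, 130.40
α = 0.08; lower rank = 25 × 0.040 = 1; upper rank = 25 × 0.960 = 24.
The 1st smallest replicate is 123.02; the 24th is 129.73.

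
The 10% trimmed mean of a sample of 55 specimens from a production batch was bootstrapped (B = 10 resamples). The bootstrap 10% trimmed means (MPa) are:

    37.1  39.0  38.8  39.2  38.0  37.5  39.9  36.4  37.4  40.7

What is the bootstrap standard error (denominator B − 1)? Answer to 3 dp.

Bootstrap SE is the standard deviation of the 10 replicate 10% trimmed means.
Mean of replicates: (37.1 + 39.0 + 38.8 + 39.2 + 38.0 + 37.5 + 39.9 + 36.4 + 37.4 + 40.7) / 10 = 384.0000 / 10 = 38.4000
Sum of squared deviations: (−1.3000)² + (+0.6000)² + (+0.4000)² + (+0.8000)² + (−0.4000)² + (−0.9000)² + (+1.5000)² + (−2.0000)² + (−1.0000)² + (+2.3000)² = 16.3600
Variance = 16.3600 / 9 = 1.8178
SE* = √1.8178

SE* = 1.348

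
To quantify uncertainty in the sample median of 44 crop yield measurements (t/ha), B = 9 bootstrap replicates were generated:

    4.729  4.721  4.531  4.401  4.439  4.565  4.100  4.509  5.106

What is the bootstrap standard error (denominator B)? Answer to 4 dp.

SE* = 0.2597

Bootstrap SE is the standard deviation of the 9 replicate medians.
Mean of replicates: (4.729 + 4.721 + 4.531 + 4.401 + 4.439 + 4.565 + 4.100 + 4.509 + 5.106) / 9 = 41.10100 / 9 = 4.56678
Sum of squared deviations: (+0.16222)² + (+0.15422)² + (−0.03578)² + (−0.16578)² + (−0.12778)² + (−0.00178)² + (−0.46678)² + (−0.05778)² + (+0.53922)² = 0.60717
Variance = 0.60717 / 9 = 0.06746
SE* = √0.06746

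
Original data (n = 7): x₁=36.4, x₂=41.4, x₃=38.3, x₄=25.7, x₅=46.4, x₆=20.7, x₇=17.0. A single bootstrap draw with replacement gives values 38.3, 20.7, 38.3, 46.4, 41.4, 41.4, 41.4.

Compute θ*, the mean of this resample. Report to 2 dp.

Mean = (38.3 + 20.7 + 38.3 + 46.4 + 41.4 + 41.4 + 41.4) / 7 = 267.90 / 7 = 38.27

θ* = 38.27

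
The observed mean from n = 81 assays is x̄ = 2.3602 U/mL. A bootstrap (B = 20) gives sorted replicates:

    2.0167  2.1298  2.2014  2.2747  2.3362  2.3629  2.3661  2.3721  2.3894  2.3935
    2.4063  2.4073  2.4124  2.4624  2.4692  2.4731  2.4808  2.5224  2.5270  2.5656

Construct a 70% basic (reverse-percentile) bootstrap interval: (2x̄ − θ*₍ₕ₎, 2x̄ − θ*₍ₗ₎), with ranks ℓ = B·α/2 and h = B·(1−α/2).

(2.2396, 2.5190)

Percentile endpoints at ranks 3 and 17: θ*₍3₎ = 2.2014, θ*₍17₎ = 2.4808.
Basic interval reflects these around x̄:
  lower = 2 × 2.3602 − 2.4808 = 2.2396
  upper = 2 × 2.3602 − 2.2014 = 2.5190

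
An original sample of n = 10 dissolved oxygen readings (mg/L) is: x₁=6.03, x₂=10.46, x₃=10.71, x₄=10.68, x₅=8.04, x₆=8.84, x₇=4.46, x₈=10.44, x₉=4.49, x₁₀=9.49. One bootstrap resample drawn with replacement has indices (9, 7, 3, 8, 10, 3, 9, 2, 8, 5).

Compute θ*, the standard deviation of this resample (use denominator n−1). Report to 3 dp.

θ* = 2.802

Resample values: 4.49, 4.46, 10.71, 10.44, 9.49, 10.71, 4.49, 10.46, 10.44, 8.04.
Mean = 8.3730; sum of squared deviations = 70.6492
s² = 70.6492 / 9 = 7.8499
s = √7.8499 = 2.802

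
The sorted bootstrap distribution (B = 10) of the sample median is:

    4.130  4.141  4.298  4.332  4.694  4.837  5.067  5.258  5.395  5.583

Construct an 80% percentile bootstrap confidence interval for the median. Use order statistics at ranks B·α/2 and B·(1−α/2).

α = 0.20; lower rank = 10 × 0.100 = 1; upper rank = 10 × 0.900 = 9.
The 1st smallest replicate is 4.130; the 9th is 5.395.

(4.130, 5.395)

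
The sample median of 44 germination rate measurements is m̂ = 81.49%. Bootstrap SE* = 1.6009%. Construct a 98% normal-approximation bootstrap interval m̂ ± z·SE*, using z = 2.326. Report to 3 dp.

Margin = 2.326 × 1.6009 = 3.7237
Interval: 81.49 ± 3.7237

(77.766, 85.214)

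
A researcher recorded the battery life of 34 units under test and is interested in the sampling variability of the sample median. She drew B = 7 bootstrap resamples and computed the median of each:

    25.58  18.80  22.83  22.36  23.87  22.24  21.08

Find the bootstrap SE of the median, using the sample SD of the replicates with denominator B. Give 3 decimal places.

Bootstrap SE is the standard deviation of the 7 replicate medians.
Mean of replicates: (25.58 + 18.80 + 22.83 + 22.36 + 23.87 + 22.24 + 21.08) / 7 = 156.7600 / 7 = 22.3943
Sum of squared deviations: (+3.1857)² + (−3.5943)² + (+0.4357)² + (−0.0343)² + (+1.4757)² + (−0.1543)² + (−1.3143)² = 27.1876
Variance = 27.1876 / 7 = 3.8839
SE* = √3.8839

SE* = 1.971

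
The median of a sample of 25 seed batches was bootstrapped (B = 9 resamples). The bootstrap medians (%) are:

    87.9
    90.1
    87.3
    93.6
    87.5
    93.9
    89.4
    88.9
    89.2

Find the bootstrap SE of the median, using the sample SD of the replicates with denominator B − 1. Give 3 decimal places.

Bootstrap SE is the standard deviation of the 9 replicate medians.
Mean of replicates: (87.9 + 90.1 + 87.3 + 93.6 + 87.5 + 93.9 + 89.4 + 88.9 + 89.2) / 9 = 807.8000 / 9 = 89.7556
Sum of squared deviations: (−1.8556)² + (+0.3444)² + (−2.4556)² + (+3.8444)² + (−2.2556)² + (+4.1444)² + (−0.3556)² + (−0.8556)² + (−0.5556)² = 47.8022
Variance = 47.8022 / 8 = 5.9753
SE* = √5.9753

SE* = 2.444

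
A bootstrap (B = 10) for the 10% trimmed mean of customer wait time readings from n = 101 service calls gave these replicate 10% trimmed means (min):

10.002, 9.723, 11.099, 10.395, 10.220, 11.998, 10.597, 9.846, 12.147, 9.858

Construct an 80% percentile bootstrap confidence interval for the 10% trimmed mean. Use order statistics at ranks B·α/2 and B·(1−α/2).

Sorted replicates: 9.723, 9.846, 9.858, 10.002, 10.220, 10.395, 10.597, 11.099, 11.998, 12.147
α = 0.20; lower rank = 10 × 0.100 = 1; upper rank = 10 × 0.900 = 9.
The 1st smallest replicate is 9.723; the 9th is 11.998.

(9.723, 11.998)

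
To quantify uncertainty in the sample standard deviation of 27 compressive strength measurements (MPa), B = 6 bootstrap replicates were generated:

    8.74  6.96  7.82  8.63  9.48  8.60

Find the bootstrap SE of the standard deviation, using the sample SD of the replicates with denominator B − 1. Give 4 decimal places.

Bootstrap SE is the standard deviation of the 6 replicate standard deviations.
Mean of replicates: (8.74 + 6.96 + 7.82 + 8.63 + 9.48 + 8.60) / 6 = 50.23000 / 6 = 8.37167
Sum of squared deviations: (+0.36833)² + (−1.41167)² + (−0.55167)² + (+0.25833)² + (+1.10833)² + (+0.22833)² = 3.78008
Variance = 3.78008 / 5 = 0.75602
SE* = √0.75602

SE* = 0.8695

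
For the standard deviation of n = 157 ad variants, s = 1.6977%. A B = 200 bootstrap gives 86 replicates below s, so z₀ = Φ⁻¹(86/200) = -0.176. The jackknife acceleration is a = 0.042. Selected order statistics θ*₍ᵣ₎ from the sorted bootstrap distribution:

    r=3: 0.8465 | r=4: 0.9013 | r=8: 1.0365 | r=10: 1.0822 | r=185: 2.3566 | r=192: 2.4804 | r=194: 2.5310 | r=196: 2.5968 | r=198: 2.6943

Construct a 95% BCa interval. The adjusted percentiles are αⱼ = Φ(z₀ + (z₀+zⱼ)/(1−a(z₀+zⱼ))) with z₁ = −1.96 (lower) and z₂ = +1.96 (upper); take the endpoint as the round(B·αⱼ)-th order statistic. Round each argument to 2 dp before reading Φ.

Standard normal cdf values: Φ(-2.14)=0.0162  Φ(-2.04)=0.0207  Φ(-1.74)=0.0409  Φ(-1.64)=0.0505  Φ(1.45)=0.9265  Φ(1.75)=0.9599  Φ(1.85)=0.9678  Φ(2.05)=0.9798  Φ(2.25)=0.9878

(0.8465, 2.4804)

Lower: z₀ + z₁ = -0.176 + (-1.960) = -2.136; 1 − a(z₀+z₁) = 1 − (0.042)(-2.136) = 1.0897; argument = -0.176 + (-2.136)/1.0897 = -2.1362 → -2.14.
α₁ = Φ(-2.14) = 0.0162; rank = round(200 × 0.0162) = 3; θ*₍3₎ = 0.8465.
Upper: z₀ + z₂ = 1.784; 1 − a(z₀+z₂) = 0.9251; argument = 1.7525 → 1.75; α₂ = 0.9599; rank = 192; θ*₍192₎ = 2.4804.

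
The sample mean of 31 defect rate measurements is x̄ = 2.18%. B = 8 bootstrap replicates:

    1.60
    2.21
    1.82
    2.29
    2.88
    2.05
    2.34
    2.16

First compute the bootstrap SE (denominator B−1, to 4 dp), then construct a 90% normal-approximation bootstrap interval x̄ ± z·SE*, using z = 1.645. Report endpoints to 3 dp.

(1.555, 2.805)

Mean of replicates = 2.1688; sum of squared deviations = 1.0109; SE* = √(1.0109/7) = 0.3800
Margin = 1.645 × 0.3800 = 0.6251
Interval: 2.18 ± 0.6251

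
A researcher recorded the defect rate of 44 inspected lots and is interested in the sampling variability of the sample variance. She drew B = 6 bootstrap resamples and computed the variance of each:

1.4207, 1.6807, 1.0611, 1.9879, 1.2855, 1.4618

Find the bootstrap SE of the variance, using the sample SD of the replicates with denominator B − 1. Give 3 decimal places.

Bootstrap SE is the standard deviation of the 6 replicate variances.
Mean of replicates: (1.4207 + 1.6807 + 1.0611 + 1.9879 + 1.2855 + 1.4618) / 6 = 8.89770 / 6 = 1.48295
Sum of squared deviations: (−0.06225)² + (+0.19775)² + (−0.42185)² + (+0.50495)² + (−0.19745)² + (−0.02115)² = 0.51535
Variance = 0.51535 / 5 = 0.10307
SE* = √0.10307

SE* = 0.321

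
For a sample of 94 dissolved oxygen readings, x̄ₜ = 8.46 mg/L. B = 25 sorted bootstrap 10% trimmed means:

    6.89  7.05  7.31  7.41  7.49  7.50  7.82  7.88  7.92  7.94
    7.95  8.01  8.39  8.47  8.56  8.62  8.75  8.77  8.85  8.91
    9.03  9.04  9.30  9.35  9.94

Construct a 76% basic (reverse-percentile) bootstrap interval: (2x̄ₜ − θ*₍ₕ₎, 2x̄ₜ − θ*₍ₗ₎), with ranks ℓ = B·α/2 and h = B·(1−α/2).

(7.88, 9.61)

Percentile endpoints at ranks 3 and 22: θ*₍3₎ = 7.31, θ*₍22₎ = 9.04.
Basic interval reflects these around x̄ₜ:
  lower = 2 × 8.46 − 9.04 = 7.88
  upper = 2 × 8.46 − 7.31 = 9.61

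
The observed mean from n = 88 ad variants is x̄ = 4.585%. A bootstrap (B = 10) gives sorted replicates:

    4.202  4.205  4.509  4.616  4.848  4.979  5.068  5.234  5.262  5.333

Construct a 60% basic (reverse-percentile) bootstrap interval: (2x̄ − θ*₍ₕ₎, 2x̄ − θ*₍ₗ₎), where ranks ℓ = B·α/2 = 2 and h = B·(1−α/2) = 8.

(3.936, 4.965)

Percentile endpoints at ranks 2 and 8: θ*₍2₎ = 4.205, θ*₍8₎ = 5.234.
Basic interval reflects these around x̄:
  lower = 2 × 4.585 − 5.234 = 3.936
  upper = 2 × 4.585 − 4.205 = 4.965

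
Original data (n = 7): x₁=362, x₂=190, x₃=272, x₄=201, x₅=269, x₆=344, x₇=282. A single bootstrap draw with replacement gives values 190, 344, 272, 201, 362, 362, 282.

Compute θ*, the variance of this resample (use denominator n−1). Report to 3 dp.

Mean = 287.5714; sum of squared deviations = 31551.7143
s² = 31551.7143 / 6 = 5258.6190

θ* = 5258.619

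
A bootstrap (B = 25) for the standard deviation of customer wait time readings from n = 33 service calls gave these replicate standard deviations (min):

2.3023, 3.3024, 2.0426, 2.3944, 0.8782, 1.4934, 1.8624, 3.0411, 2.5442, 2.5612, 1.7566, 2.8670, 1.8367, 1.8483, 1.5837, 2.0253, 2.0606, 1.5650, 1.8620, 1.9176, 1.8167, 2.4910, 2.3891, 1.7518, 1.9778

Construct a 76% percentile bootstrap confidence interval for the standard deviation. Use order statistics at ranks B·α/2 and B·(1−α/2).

Sorted replicates: 0.8782, 1.4934, 1.5650, 1.5837, 1.7518, 1.7566, 1.8167, 1.8367, 1.8483, 1.8620, 1.8624, 1.9176, 1.9778, 2.0253, 2.0426, 2.0606, 2.3023, 2.3891, 2.3944, 2.4910, 2.5442, 2.5612, 2.8670, 3.0411, 3.3024
α = 0.24; lower rank = 25 × 0.120 = 3; upper rank = 25 × 0.880 = 22.
The 3rd smallest replicate is 1.5650; the 22nd is 2.5612.

(1.5650, 2.5612)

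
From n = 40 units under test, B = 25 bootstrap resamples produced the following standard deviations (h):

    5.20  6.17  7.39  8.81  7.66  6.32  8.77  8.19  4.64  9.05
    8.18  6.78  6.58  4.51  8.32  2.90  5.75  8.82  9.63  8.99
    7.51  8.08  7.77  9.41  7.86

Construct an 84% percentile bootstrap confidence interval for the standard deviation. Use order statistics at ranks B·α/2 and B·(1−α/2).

(4.51, 9.05)

Sorted replicates: 2.90, 4.51, 4.64, 5.20, 5.75, 6.17, 6.32, 6.58, 6.78, 7.39, 7.51, 7.66, 7.77, 7.86, 8.08, 8.18, 8.19, 8.32, 8.77, 8.81, 8.82, 8.99, 9.05, 9.41, 9.63
α = 0.16; lower rank = 25 × 0.080 = 2; upper rank = 25 × 0.920 = 23.
The 2nd smallest replicate is 4.51; the 23rd is 9.05.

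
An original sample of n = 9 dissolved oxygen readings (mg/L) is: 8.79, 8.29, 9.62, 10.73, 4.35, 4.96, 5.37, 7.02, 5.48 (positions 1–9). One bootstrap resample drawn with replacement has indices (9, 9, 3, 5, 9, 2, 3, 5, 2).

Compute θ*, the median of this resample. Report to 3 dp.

Resample values: 5.48, 5.48, 9.62, 4.35, 5.48, 8.29, 9.62, 4.35, 8.29.
Sorted: 4.35, 4.35, 5.48, 5.48, 5.48, 8.29, 8.29, 9.62, 9.62
Median = middle value = 5.480

θ* = 5.480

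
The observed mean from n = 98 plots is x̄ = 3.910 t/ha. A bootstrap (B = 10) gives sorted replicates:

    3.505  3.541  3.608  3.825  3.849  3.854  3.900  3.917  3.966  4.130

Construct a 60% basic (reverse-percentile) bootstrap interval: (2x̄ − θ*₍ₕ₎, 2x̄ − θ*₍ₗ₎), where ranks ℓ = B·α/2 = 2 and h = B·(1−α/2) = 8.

Percentile endpoints at ranks 2 and 8: θ*₍2₎ = 3.541, θ*₍8₎ = 3.917.
Basic interval reflects these around x̄:
  lower = 2 × 3.910 − 3.917 = 3.903
  upper = 2 × 3.910 − 3.541 = 4.279

(3.903, 4.279)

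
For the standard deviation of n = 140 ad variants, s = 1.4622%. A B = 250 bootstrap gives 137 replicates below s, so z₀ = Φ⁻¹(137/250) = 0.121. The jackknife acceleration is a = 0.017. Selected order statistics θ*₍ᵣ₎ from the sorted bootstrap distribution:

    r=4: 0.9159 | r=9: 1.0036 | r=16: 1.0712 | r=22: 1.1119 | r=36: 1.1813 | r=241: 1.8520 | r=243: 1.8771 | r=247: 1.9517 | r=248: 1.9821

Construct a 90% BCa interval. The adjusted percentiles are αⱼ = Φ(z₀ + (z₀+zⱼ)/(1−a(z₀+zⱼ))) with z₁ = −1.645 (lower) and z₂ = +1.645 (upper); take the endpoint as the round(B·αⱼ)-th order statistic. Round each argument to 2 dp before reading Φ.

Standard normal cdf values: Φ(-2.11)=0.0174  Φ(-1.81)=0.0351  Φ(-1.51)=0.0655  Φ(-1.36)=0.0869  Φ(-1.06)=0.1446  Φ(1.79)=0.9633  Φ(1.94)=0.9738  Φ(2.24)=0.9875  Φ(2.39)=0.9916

Lower: z₀ + z₁ = 0.121 + (-1.645) = -1.524; 1 − a(z₀+z₁) = 1 − (0.017)(-1.524) = 1.0259; argument = 0.121 + (-1.524)/1.0259 = -1.3645 → -1.36.
α₁ = Φ(-1.36) = 0.0869; rank = round(250 × 0.0869) = 22; θ*₍22₎ = 1.1119.
Upper: z₀ + z₂ = 1.766; 1 − a(z₀+z₂) = 0.9700; argument = 1.9417 → 1.94; α₂ = 0.9738; rank = 243; θ*₍243₎ = 1.8771.

(1.1119, 1.8771)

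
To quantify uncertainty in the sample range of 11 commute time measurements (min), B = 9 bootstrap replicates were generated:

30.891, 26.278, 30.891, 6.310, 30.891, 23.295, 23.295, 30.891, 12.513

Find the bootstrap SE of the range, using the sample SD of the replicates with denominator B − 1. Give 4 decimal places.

Bootstrap SE is the standard deviation of the 9 replicate ranges.
Mean of replicates: (30.891 + 26.278 + 30.891 + 6.310 + 30.891 + 23.295 + 23.295 + 30.891 + 12.513) / 9 = 215.25500 / 9 = 23.91722
Sum of squared deviations: (+6.97378)² + (+2.36078)² + (+6.97378)² + (−17.60722)² + (+6.97378)² + (−0.62222)² + (−0.62222)² + (+6.97378)² + (−11.40422)² = 640.95246
Variance = 640.95246 / 8 = 80.11906
SE* = √80.11906

SE* = 8.9509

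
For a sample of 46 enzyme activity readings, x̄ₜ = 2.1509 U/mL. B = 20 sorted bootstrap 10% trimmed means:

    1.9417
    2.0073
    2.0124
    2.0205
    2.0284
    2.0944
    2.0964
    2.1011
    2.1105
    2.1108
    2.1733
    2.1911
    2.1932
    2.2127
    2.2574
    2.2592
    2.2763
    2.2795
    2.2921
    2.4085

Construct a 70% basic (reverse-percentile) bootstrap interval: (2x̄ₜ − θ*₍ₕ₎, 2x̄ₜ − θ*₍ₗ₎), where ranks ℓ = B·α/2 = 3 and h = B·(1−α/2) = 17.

(2.0255, 2.2894)

Percentile endpoints at ranks 3 and 17: θ*₍3₎ = 2.0124, θ*₍17₎ = 2.2763.
Basic interval reflects these around x̄ₜ:
  lower = 2 × 2.1509 − 2.2763 = 2.0255
  upper = 2 × 2.1509 − 2.0124 = 2.2894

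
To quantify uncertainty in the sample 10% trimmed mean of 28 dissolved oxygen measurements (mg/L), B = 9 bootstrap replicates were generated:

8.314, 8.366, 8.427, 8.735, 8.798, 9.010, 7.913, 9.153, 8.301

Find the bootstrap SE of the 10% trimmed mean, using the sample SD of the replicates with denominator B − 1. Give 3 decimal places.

Bootstrap SE is the standard deviation of the 9 replicate 10% trimmed means.
Mean of replicates: (8.314 + 8.366 + 8.427 + 8.735 + 8.798 + 9.010 + 7.913 + 9.153 + 8.301) / 9 = 77.0170 / 9 = 8.5574
Sum of squared deviations: (−0.2434)² + (−0.1914)² + (−0.1304)² + (+0.1776)² + (+0.2406)² + (+0.4526)² + (−0.6444)² + (+0.5956)² + (−0.2564)² = 1.2429
Variance = 1.2429 / 8 = 0.1554
SE* = √0.1554

SE* = 0.394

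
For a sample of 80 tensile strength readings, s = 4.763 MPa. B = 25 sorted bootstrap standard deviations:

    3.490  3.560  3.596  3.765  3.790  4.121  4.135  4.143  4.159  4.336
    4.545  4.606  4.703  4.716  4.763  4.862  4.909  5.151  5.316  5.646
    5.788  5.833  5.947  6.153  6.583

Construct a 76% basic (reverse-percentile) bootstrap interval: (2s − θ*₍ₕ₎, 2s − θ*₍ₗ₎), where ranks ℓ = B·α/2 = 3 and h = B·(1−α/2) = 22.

Percentile endpoints at ranks 3 and 22: θ*₍3₎ = 3.596, θ*₍22₎ = 5.833.
Basic interval reflects these around s:
  lower = 2 × 4.763 − 5.833 = 3.693
  upper = 2 × 4.763 − 3.596 = 5.930

(3.693, 5.930)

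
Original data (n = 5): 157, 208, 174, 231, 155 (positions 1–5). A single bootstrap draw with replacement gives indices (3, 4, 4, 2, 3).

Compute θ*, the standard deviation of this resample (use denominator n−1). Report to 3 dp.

Resample values: 174, 231, 231, 208, 174.
Mean = 203.6000; sum of squared deviations = 3273.2000
s² = 3273.2000 / 4 = 818.3000
s = √818.3000 = 28.606

θ* = 28.606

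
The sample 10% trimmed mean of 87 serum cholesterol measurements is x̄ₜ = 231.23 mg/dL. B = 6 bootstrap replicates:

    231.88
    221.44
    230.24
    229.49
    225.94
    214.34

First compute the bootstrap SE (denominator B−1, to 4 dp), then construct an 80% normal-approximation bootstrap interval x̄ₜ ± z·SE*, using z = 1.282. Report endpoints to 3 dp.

Mean of replicates = 225.5550; sum of squared deviations = 220.2968; SE* = √(220.2968/5) = 6.6377
Margin = 1.282 × 6.6377 = 8.5095
Interval: 231.23 ± 8.5095

(222.720, 239.740)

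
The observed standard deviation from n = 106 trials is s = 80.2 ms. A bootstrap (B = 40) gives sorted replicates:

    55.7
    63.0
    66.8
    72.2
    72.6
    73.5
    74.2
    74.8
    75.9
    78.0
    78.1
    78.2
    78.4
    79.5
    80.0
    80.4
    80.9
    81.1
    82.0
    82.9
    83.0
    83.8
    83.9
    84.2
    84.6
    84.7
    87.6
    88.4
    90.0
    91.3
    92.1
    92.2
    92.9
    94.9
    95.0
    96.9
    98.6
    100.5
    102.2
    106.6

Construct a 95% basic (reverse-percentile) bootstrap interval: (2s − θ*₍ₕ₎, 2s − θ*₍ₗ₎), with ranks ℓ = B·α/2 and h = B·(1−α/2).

Percentile endpoints at ranks 1 and 39: θ*₍1₎ = 55.7, θ*₍39₎ = 102.2.
Basic interval reflects these around s:
  lower = 2 × 80.2 − 102.2 = 58.2
  upper = 2 × 80.2 − 55.7 = 104.7

(58.2, 104.7)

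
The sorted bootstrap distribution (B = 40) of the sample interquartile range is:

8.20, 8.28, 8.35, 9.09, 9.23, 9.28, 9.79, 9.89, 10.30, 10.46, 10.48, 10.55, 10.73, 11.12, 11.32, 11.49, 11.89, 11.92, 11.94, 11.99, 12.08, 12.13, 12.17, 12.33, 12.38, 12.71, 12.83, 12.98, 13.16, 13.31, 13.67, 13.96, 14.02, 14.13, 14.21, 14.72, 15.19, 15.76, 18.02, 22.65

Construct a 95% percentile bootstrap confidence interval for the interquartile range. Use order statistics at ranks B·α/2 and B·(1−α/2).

α = 0.05; lower rank = 40 × 0.025 = 1; upper rank = 40 × 0.975 = 39.
The 1st smallest replicate is 8.20; the 39th is 18.02.

(8.20, 18.02)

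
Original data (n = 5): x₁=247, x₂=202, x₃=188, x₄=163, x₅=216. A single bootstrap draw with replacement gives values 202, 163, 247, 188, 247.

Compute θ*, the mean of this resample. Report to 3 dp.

θ* = 209.400

Mean = (202 + 163 + 247 + 188 + 247) / 5 = 1047.0 / 5 = 209.400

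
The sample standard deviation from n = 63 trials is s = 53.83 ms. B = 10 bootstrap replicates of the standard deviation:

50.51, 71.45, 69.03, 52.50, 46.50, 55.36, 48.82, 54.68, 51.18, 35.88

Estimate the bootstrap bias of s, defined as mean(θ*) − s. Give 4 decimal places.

bias = −0.2390

mean(θ*) = (50.51 + 71.45 + 69.03 + 52.50 + 46.50 + 55.36 + 48.82 + 54.68 + 51.18 + 35.88) / 10 = 53.59100
bias = 53.59100 − 53.83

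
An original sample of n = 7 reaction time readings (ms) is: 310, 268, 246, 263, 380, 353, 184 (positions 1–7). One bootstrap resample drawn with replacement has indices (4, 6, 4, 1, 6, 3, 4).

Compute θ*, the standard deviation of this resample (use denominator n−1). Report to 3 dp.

θ* = 45.457

Resample values: 263, 353, 263, 310, 353, 246, 263.
Mean = 293.0000; sum of squared deviations = 12398.0000
s² = 12398.0000 / 6 = 2066.3333
s = √2066.3333 = 45.457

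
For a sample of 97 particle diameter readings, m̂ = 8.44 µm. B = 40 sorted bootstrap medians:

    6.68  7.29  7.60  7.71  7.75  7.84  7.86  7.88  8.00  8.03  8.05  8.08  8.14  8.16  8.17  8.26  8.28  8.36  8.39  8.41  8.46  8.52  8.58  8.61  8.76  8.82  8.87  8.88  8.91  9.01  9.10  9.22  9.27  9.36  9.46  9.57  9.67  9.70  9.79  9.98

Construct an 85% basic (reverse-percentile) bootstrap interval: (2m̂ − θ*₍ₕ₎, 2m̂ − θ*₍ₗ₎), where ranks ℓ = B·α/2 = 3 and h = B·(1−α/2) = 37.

(7.21, 9.28)

Percentile endpoints at ranks 3 and 37: θ*₍3₎ = 7.60, θ*₍37₎ = 9.67.
Basic interval reflects these around m̂:
  lower = 2 × 8.44 − 9.67 = 7.21
  upper = 2 × 8.44 − 7.60 = 9.28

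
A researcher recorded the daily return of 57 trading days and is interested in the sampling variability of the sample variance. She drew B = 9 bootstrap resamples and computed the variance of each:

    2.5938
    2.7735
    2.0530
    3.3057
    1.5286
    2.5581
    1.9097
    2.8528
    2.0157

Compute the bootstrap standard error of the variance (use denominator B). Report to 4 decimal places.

Bootstrap SE is the standard deviation of the 9 replicate variances.
Mean of replicates: (2.5938 + 2.7735 + 2.0530 + 3.3057 + 1.5286 + 2.5581 + 1.9097 + 2.8528 + 2.0157) / 9 = 21.59090 / 9 = 2.39899
Sum of squared deviations: (+0.19481)² + (+0.37451)² + (−0.34599)² + (+0.90671)² + (−0.87039)² + (+0.15911)² + (−0.48929)² + (+0.45381)² + (−0.38329)² = 2.49519
Variance = 2.49519 / 9 = 0.27724
SE* = √0.27724

SE* = 0.5265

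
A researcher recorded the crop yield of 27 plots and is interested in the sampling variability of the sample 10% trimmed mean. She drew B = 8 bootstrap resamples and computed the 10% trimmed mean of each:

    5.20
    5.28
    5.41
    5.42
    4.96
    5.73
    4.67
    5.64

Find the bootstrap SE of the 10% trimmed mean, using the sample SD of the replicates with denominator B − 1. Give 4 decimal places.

Bootstrap SE is the standard deviation of the 8 replicate 10% trimmed means.
Mean of replicates: (5.20 + 5.28 + 5.41 + 5.42 + 4.96 + 5.73 + 4.67 + 5.64) / 8 = 42.31000 / 8 = 5.28875
Sum of squared deviations: (−0.08875)² + (−0.00875)² + (+0.12125)² + (+0.13125)² + (−0.32875)² + (+0.44125)² + (−0.61875)² + (+0.35125)² = 0.84889
Variance = 0.84889 / 7 = 0.12127
SE* = √0.12127

SE* = 0.3482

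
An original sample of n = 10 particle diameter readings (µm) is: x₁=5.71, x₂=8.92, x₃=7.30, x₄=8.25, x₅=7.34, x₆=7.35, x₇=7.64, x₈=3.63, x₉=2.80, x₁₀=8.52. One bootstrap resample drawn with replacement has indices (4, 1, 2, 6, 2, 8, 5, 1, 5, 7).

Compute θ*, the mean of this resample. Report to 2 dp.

θ* = 7.08

Resample values: 8.25, 5.71, 8.92, 7.35, 8.92, 3.63, 7.34, 5.71, 7.34, 7.64.
Mean = (8.25 + 5.71 + 8.92 + 7.35 + 8.92 + 3.63 + 7.34 + 5.71 + 7.34 + 7.64) / 10 = 70.810 / 10 = 7.08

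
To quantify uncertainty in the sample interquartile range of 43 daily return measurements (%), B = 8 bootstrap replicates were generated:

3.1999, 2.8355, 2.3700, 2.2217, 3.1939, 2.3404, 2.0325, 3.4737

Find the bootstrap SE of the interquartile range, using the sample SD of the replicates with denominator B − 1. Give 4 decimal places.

SE* = 0.5376

Bootstrap SE is the standard deviation of the 8 replicate interquartile ranges.
Mean of replicates: (3.1999 + 2.8355 + 2.3700 + 2.2217 + 3.1939 + 2.3404 + 2.0325 + 3.4737) / 8 = 21.66760 / 8 = 2.70845
Sum of squared deviations: (+0.49145)² + (+0.12705)² + (−0.33845)² + (−0.48675)² + (+0.48545)² + (−0.36805)² + (−0.67595)² + (+0.76525)² = 2.02278
Variance = 2.02278 / 7 = 0.28897
SE* = √0.28897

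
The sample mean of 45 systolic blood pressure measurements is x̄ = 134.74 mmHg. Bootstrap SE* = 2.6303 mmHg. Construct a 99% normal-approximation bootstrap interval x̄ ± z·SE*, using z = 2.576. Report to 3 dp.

(127.964, 141.516)

Margin = 2.576 × 2.6303 = 6.7757
Interval: 134.74 ± 6.7757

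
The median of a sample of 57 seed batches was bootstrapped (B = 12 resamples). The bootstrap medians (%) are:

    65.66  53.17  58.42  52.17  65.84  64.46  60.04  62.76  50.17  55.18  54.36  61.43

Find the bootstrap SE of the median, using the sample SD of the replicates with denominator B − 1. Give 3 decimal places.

SE* = 5.523

Bootstrap SE is the standard deviation of the 12 replicate medians.
Mean of replicates: (65.66 + 53.17 + 58.42 + 52.17 + 65.84 + 64.46 + 60.04 + 62.76 + 50.17 + 55.18 + 54.36 + 61.43) / 12 = 703.6600 / 12 = 58.6383
Sum of squared deviations: (+7.0217)² + (−5.4683)² + (−0.2183)² + (−6.4683)² + (+7.2017)² + (+5.8217)² + (+1.4017)² + (+4.1217)² + (−8.4683)² + (−3.4583)² + (−4.2783)² + (+2.7917)² = 335.5724
Variance = 335.5724 / 11 = 30.5066
SE* = √30.5066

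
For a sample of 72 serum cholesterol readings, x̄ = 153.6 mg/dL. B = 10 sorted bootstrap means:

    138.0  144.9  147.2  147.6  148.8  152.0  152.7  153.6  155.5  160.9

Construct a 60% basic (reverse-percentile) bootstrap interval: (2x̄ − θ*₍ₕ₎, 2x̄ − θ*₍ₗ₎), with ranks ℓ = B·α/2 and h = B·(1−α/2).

Percentile endpoints at ranks 2 and 8: θ*₍2₎ = 144.9, θ*₍8₎ = 153.6.
Basic interval reflects these around x̄:
  lower = 2 × 153.6 − 153.6 = 153.6
  upper = 2 × 153.6 − 144.9 = 162.3

(153.6, 162.3)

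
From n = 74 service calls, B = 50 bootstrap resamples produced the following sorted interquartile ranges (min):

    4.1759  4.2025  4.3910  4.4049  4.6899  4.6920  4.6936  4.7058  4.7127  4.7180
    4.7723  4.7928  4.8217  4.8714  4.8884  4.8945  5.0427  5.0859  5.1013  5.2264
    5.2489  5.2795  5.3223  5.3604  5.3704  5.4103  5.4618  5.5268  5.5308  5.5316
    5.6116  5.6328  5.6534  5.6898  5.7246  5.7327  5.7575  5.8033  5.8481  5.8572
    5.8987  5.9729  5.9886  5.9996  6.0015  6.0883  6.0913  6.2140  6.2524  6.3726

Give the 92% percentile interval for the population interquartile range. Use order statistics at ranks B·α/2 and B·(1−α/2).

(4.2025, 6.2140)

α = 0.08; lower rank = 50 × 0.040 = 2; upper rank = 50 × 0.960 = 48.
The 2nd smallest replicate is 4.2025; the 48th is 6.2140.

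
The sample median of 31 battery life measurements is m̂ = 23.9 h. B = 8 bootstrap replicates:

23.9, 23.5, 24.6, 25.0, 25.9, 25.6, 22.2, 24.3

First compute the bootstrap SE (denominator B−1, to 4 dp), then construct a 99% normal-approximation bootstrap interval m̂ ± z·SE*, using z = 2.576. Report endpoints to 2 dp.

Mean of replicates = 24.3750; sum of squared deviations = 9.9950; SE* = √(9.9950/7) = 1.1949
Margin = 2.576 × 1.1949 = 3.078
Interval: 23.9 ± 3.078

(20.82, 26.98)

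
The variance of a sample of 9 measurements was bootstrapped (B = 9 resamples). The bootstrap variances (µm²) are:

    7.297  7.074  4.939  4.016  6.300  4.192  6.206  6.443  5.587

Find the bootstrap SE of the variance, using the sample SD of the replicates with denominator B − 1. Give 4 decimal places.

SE* = 1.1856

Bootstrap SE is the standard deviation of the 9 replicate variances.
Mean of replicates: (7.297 + 7.074 + 4.939 + 4.016 + 6.300 + 4.192 + 6.206 + 6.443 + 5.587) / 9 = 52.05400 / 9 = 5.78378
Sum of squared deviations: (+1.51322)² + (+1.29022)² + (−0.84478)² + (−1.76778)² + (+0.51622)² + (−1.59178)² + (+0.42222)² + (+0.65922)² + (−0.19678)² = 11.24501
Variance = 11.24501 / 8 = 1.40563
SE* = √1.40563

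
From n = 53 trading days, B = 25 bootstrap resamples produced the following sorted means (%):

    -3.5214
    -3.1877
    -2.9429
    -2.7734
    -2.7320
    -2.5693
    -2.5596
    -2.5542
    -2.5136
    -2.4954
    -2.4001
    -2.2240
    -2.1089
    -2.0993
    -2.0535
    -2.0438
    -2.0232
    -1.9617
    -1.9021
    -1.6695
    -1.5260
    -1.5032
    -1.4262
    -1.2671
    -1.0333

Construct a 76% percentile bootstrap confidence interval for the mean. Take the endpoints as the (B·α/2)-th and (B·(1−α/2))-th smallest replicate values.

α = 0.24; lower rank = 25 × 0.120 = 3; upper rank = 25 × 0.880 = 22.
The 3rd smallest replicate is -2.9429; the 22nd is -1.5032.

(-2.9429, -1.5032)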